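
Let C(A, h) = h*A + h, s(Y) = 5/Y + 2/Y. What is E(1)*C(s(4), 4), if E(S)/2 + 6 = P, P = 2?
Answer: -88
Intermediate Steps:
E(S) = -8 (E(S) = -12 + 2*2 = -12 + 4 = -8)
s(Y) = 7/Y
C(A, h) = h + A*h (C(A, h) = A*h + h = h + A*h)
E(1)*C(s(4), 4) = -32*(1 + 7/4) = -32*11/4 = -8*11 = -88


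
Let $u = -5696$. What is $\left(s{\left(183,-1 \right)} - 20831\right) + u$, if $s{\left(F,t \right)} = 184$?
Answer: $-26343$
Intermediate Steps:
$\left(s{\left(183,-1 \right)} - 20831\right) + u = \left(184 - 20831\right) - 5696 = -20647 - 5696 = -26343$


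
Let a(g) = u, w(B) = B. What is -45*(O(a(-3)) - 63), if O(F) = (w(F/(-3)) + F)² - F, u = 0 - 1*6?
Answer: 1845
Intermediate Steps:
u = -6 (u = 0 - 6 = -6)
a(g) = -6
O(F) = -F + 4*F²/9 (O(F) = (F/(-3) + F)² - F = (F*(-⅓) + F)² - F = (-F/3 + F)² - F = (2*F/3)² - F = 4*F²/9 - F = -F + 4*F²/9)
-45*(O(a(-3)) - 63) = -45*((⅑)*(-6)*(-9 + 4*(-6)) - 63) = -45*((⅑)*(-6)*(-9 - 24) - 63) = -45*((⅑)*(-6)*(-33) - 63) = -45*(22 - 63) = -45*(-41) = 1845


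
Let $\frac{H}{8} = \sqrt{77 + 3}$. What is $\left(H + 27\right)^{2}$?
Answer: $5849 + 1728 \sqrt{5} \approx 9712.9$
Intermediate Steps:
$H = 32 \sqrt{5}$ ($H = 8 \sqrt{77 + 3} = 8 \sqrt{80} = 8 \cdot 4 \sqrt{5} = 32 \sqrt{5} \approx 71.554$)
$\left(H + 27\right)^{2} = \left(32 \sqrt{5} + 27\right)^{2} = \left(27 + 32 \sqrt{5}\right)^{2}$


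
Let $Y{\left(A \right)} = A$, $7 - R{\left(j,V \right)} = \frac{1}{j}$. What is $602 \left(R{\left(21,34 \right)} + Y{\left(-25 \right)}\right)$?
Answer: $- \frac{32594}{3} \approx -10865.0$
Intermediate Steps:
$R{\left(j,V \right)} = 7 - \frac{1}{j}$
$602 \left(R{\left(21,34 \right)} + Y{\left(-25 \right)}\right) = 602 \left(\left(7 - \frac{1}{21}\right) - 25\right) = 602 \left(\frac{146}{21} - 25\right) = 602 \left(- \frac{379}{21}\right) = - \frac{32594}{3}$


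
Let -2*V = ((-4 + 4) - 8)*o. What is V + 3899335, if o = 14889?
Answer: 3958891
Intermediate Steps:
V = 59556 (V = -((-4 + 4) - 8)*14889/2 = -(0 - 8)*14889/2 = -(-4)*14889 = -½*(-119112) = 59556)
V + 3899335 = 59556 + 3899335 = 3958891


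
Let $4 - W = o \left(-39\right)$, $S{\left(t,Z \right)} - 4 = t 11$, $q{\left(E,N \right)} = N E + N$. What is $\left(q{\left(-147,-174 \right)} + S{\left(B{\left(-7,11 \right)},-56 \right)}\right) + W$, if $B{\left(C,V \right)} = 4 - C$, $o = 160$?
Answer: $31773$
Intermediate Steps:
$q{\left(E,N \right)} = N + E N$ ($q{\left(E,N \right)} = E N + N = N + E N$)
$S{\left(t,Z \right)} = 4 + 11 t$ ($S{\left(t,Z \right)} = 4 + t 11 = 4 + 11 t$)
$W = 6244$ ($W = 4 - 160 \left(-39\right) = 4 - -6240 = 4 + 6240 = 6244$)
$\left(q{\left(-147,-174 \right)} + S{\left(B{\left(-7,11 \right)},-56 \right)}\right) + W = \left(- 174 \left(1 - 147\right) + \left(4 + 11 \left(4 - -7\right)\right)\right) + 6244 = \left(\left(-174\right) \left(-146\right) + \left(4 + 11 \left(4 + 7\right)\right)\right) + 6244 = \left(25404 + \left(4 + 11 \cdot 11\right)\right) + 6244 = \left(25404 + \left(4 + 121\right)\right) + 6244 = \left(25404 + 125\right) + 6244 = 25529 + 6244 = 31773$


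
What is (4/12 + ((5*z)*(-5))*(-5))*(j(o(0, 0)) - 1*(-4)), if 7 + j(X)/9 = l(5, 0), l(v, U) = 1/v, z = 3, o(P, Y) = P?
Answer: -322036/15 ≈ -21469.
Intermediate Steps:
j(X) = -306/5 (j(X) = -63 + 9/5 = -306/5)
(4/12 + ((5*z)*(-5))*(-5))*(j(o(0, 0)) - 1*(-4)) = (4/12 + ((5*3)*(-5))*(-5))*(-306/5 - 1*(-4)) = (4*(1/12) + (15*(-5))*(-5))*(-306/5 + 4) = (⅓ - 75*(-5))*(-286/5) = (⅓ + 375)*(-286/5) = (1126/3)*(-286/5) = -322036/15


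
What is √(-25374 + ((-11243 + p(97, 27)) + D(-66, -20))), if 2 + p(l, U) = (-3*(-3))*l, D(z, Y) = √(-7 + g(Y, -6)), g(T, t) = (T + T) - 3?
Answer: √(-35746 + 5*I*√2) ≈ 0.019 + 189.07*I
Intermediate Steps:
g(T, t) = -3 + 2*T (g(T, t) = 2*T - 3 = -3 + 2*T)
D(z, Y) = √(-10 + 2*Y) (D(z, Y) = √(-7 + (-3 + 2*Y)) = √(-10 + 2*Y))
p(l, U) = -2 + 9*l (p(l, U) = -2 + (-3*(-3))*l = -2 + 9*l)
√(-25374 + ((-11243 + p(97, 27)) + D(-66, -20))) = √(-25374 + ((-11243 + (-2 + 9*97)) + √(-10 + 2*(-20)))) = √(-25374 + ((-11243 + (-2 + 873)) + √(-10 - 40))) = √(-25374 + ((-11243 + 871) + √(-50))) = √(-25374 + (-10372 + 5*I*√2)) = √(-35746 + 5*I*√2)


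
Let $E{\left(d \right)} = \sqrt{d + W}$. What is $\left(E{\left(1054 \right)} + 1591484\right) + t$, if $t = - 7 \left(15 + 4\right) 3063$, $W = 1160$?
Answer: $1184105 + 3 \sqrt{246} \approx 1.1842 \cdot 10^{6}$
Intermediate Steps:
$E{\left(d \right)} = \sqrt{1160 + d}$ ($E{\left(d \right)} = \sqrt{d + 1160} = \sqrt{1160 + d}$)
$t = -407379$ ($t = \left(-7\right) 19 \cdot 3063 = \left(-133\right) 3063 = -407379$)
$\left(E{\left(1054 \right)} + 1591484\right) + t = \left(\sqrt{1160 + 1054} + 1591484\right) - 407379 = \left(\sqrt{2214} + 1591484\right) - 407379 = \left(3 \sqrt{246} + 1591484\right) - 407379 = \left(1591484 + 3 \sqrt{246}\right) - 407379 = 1184105 + 3 \sqrt{246}$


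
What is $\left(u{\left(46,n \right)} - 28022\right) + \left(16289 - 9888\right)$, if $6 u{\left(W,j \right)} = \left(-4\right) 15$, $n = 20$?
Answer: $-21631$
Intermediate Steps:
$u{\left(W,j \right)} = -10$ ($u{\left(W,j \right)} = \frac{\left(-4\right) 15}{6} = \frac{1}{6} \left(-60\right) = -10$)
$\left(u{\left(46,n \right)} - 28022\right) + \left(16289 - 9888\right) = \left(-10 - 28022\right) + \left(16289 - 9888\right) = -28032 + \left(16289 - 9888\right) = -28032 + 6401 = -21631$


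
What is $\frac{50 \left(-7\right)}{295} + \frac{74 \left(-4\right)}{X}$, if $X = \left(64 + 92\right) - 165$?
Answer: $\frac{16834}{531} \approx 31.702$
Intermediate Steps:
$X = -9$ ($X = 156 - 165 = -9$)
$\frac{50 \left(-7\right)}{295} + \frac{74 \left(-4\right)}{X} = \frac{50 \left(-7\right)}{295} + \frac{74 \left(-4\right)}{-9} = \left(-350\right) \frac{1}{295} - - \frac{296}{9} = - \frac{70}{59} + \frac{296}{9} = \frac{16834}{531}$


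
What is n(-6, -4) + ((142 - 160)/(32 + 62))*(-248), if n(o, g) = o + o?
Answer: 1668/47 ≈ 35.489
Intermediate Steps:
n(o, g) = 2*o
n(-6, -4) + ((142 - 160)/(32 + 62))*(-248) = 2*(-6) + ((142 - 160)/(32 + 62))*(-248) = -12 - 18/94*(-248) = -12 - 18*1/94*(-248) = -12 - 9/47*(-248) = -12 + 2232/47 = 1668/47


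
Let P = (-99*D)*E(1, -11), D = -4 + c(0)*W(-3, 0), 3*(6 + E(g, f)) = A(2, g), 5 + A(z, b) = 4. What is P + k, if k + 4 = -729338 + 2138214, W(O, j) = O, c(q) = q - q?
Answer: 1406364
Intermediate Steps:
c(q) = 0
A(z, b) = -1 (A(z, b) = -5 + 4 = -1)
E(g, f) = -19/3 (E(g, f) = -6 + (⅓)*(-1) = -6 - ⅓ = -19/3)
D = -4 (D = -4 + 0*(-3) = -4 + 0 = -4)
P = -2508 (P = -99*(-4)*(-19/3) = 396*(-19/3) = -2508)
k = 1408872 (k = -4 + (-729338 + 2138214) = -4 + 1408876 = 1408872)
P + k = -2508 + 1408872 = 1406364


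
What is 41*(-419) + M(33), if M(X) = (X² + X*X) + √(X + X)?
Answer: -15001 + √66 ≈ -14993.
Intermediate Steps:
M(X) = 2*X² + √2*√X (M(X) = (X² + X²) + √(2*X) = 2*X² + √2*√X)
41*(-419) + M(33) = 41*(-419) + (2*33² + √2*√33) = -17179 + (2*1089 + √66) = -17179 + (2178 + √66) = -15001 + √66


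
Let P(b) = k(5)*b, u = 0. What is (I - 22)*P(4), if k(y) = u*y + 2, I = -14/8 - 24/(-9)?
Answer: -506/3 ≈ -168.67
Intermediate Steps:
I = 11/12 (I = -14*1/8 - 24*(-1/9) = -7/4 + 8/3 = 11/12 ≈ 0.91667)
k(y) = 2 (k(y) = 0*y + 2 = 0 + 2 = 2)
P(b) = 2*b
(I - 22)*P(4) = (11/12 - 22)*(2*4) = -253/12*8 = -506/3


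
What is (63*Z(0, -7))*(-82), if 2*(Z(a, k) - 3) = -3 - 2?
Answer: -2583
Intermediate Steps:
Z(a, k) = ½ (Z(a, k) = 3 + (-3 - 2)/2 = 3 + (½)*(-5) = 3 - 5/2 = ½)
(63*Z(0, -7))*(-82) = (63*(½))*(-82) = (63/2)*(-82) = -2583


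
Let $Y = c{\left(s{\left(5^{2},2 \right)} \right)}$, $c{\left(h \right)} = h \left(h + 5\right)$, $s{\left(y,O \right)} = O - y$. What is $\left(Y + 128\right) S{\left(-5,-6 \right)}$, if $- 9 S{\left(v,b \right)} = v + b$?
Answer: $\frac{5962}{9} \approx 662.44$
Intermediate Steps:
$S{\left(v,b \right)} = - \frac{b}{9} - \frac{v}{9}$ ($S{\left(v,b \right)} = - \frac{v + b}{9} = - \frac{b + v}{9} = - \frac{b}{9} - \frac{v}{9}$)
$c{\left(h \right)} = h \left(5 + h\right)$
$Y = 414$ ($Y = \left(2 - 5^{2}\right) \left(5 + \left(2 - 5^{2}\right)\right) = \left(2 - 25\right) \left(5 + \left(2 - 25\right)\right) = - 23 \left(5 - 23\right) = \left(-23\right) \left(-18\right) = 414$)
$\left(Y + 128\right) S{\left(-5,-6 \right)} = \left(414 + 128\right) \left(\left(- \frac{1}{9}\right) \left(-6\right) - - \frac{5}{9}\right) = 542 \left(\frac{2}{3} + \frac{5}{9}\right) = 542 \cdot \frac{11}{9} = \frac{5962}{9}$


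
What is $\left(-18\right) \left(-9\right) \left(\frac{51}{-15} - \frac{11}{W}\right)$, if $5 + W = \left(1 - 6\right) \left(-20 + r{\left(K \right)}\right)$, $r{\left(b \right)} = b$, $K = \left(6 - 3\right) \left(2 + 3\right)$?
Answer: $- \frac{6399}{10} \approx -639.9$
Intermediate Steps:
$K = 15$ ($K = 3 \cdot 5 = 15$)
$W = 20$ ($W = -5 + \left(1 - 6\right) \left(-20 + 15\right) = -5 - -25 = -5 + 25 = 20$)
$\left(-18\right) \left(-9\right) \left(\frac{51}{-15} - \frac{11}{W}\right) = \left(-18\right) \left(-9\right) \left(\frac{51}{-15} - \frac{11}{20}\right) = 162 \left(51 \left(- \frac{1}{15}\right) - \frac{11}{20}\right) = 162 \left(- \frac{17}{5} - \frac{11}{20}\right) = 162 \left(- \frac{79}{20}\right) = - \frac{6399}{10}$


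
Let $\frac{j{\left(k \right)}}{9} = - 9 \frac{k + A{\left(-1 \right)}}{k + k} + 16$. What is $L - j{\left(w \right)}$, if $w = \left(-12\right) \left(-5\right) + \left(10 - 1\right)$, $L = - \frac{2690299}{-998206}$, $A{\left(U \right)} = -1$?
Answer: $- \frac{2327828287}{22958738} \approx -101.39$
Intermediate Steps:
$L = \frac{2690299}{998206}$ ($L = \left(-2690299\right) \left(- \frac{1}{998206}\right) = \frac{2690299}{998206} \approx 2.6951$)
$w = 69$ ($w = 60 + 9 = 69$)
$j{\left(k \right)} = 144 - \frac{81 \left(-1 + k\right)}{2 k}$ ($j{\left(k \right)} = 9 \left(- 9 \frac{k - 1}{k + k} + 16\right) = 9 \left(- 9 \frac{-1 + k}{2 k} + 16\right) = 9 \left(- \frac{9 \left(-1 + k\right)}{2 k} + 16\right) = 9 \left(16 - \frac{9 \left(-1 + k\right)}{2 k}\right) = 144 - \frac{81 \left(-1 + k\right)}{2 k}$)
$L - j{\left(w \right)} = \frac{2690299}{998206} - \frac{9 \left(9 + 23 \cdot 69\right)}{2 \cdot 69} = \frac{2690299}{998206} - \frac{9}{2} \cdot \frac{1}{69} \left(9 + 1587\right) = \frac{2690299}{998206} - \frac{9}{2} \cdot \frac{1}{69} \cdot 1596 = \frac{2690299}{998206} - \frac{2394}{23} = - \frac{2327828287}{22958738}$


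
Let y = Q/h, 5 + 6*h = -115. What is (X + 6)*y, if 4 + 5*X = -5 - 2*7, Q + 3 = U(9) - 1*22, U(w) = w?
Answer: 28/25 ≈ 1.1200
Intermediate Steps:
h = -20 (h = -⅚ + (⅙)*(-115) = -⅚ - 115/6 = -20)
Q = -16 (Q = -3 + (9 - 1*22) = -3 + (9 - 22) = -3 - 13 = -16)
y = ⅘ (y = -16/(-20) = -16*(-1/20) = ⅘ ≈ 0.80000)
X = -23/5 (X = -⅘ + (-5 - 2*7)/5 = -⅘ + (-5 - 14)/5 = -⅘ + (⅕)*(-19) = -⅘ - 19/5 = -23/5 ≈ -4.6000)
(X + 6)*y = (-23/5 + 6)*(⅘) = (7/5)*(⅘) = 28/25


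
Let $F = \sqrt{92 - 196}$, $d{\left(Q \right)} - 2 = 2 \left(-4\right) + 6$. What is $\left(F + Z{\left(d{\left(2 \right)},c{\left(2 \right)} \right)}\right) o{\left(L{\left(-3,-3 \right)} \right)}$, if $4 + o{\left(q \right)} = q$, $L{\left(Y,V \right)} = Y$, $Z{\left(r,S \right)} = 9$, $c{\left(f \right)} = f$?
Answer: $-63 - 14 i \sqrt{26} \approx -63.0 - 71.386 i$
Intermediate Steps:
$d{\left(Q \right)} = 0$ ($d{\left(Q \right)} = 2 + \left(2 \left(-4\right) + 6\right) = 2 + \left(-8 + 6\right) = 2 - 2 = 0$)
$o{\left(q \right)} = -4 + q$
$F = 2 i \sqrt{26}$ ($F = \sqrt{-104} = 2 i \sqrt{26} \approx 10.198 i$)
$\left(F + Z{\left(d{\left(2 \right)},c{\left(2 \right)} \right)}\right) o{\left(L{\left(-3,-3 \right)} \right)} = \left(2 i \sqrt{26} + 9\right) \left(-4 - 3\right) = \left(9 + 2 i \sqrt{26}\right) \left(-7\right) = -63 - 14 i \sqrt{26}$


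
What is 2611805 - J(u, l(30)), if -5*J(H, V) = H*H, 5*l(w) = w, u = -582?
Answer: 13397749/5 ≈ 2.6795e+6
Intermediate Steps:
l(w) = w/5
J(H, V) = -H²/5 (J(H, V) = -H*H/5 = -H²/5)
2611805 - J(u, l(30)) = 2611805 - (-1)*(-582)²/5 = 2611805 - (-1)*338724/5 = 2611805 - 1*(-338724/5) = 2611805 + 338724/5 = 13397749/5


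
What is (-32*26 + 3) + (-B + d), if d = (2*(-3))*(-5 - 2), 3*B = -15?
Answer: -782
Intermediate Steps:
B = -5 (B = (⅓)*(-15) = -5)
d = 42 (d = -6*(-7) = 42)
(-32*26 + 3) + (-B + d) = (-32*26 + 3) + (-1*(-5) + 42) = (-832 + 3) + (5 + 42) = -829 + 47 = -782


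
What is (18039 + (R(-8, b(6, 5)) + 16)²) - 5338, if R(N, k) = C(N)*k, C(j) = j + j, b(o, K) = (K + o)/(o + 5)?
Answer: 12701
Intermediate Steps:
b(o, K) = (K + o)/(5 + o)
C(j) = 2*j
R(N, k) = 2*N*k (R(N, k) = (2*N)*k = 2*N*k)
(18039 + (R(-8, b(6, 5)) + 16)²) - 5338 = (18039 + (2*(-8)*((5 + 6)/(5 + 6)) + 16)²) - 5338 = (18039 + (2*(-8)*(11/11) + 16)²) - 5338 = (18039 + (2*(-8)*((1/11)*11) + 16)²) - 5338 = (18039 + (2*(-8)*1 + 16)²) - 5338 = (18039 + (-16 + 16)²) - 5338 = (18039 + 0²) - 5338 = (18039 + 0) - 5338 = 18039 - 5338 = 12701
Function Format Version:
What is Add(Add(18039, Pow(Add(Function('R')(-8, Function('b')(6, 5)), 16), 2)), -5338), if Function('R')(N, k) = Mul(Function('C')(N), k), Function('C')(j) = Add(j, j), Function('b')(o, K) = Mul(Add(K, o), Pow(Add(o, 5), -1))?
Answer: 12701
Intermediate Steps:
Function('b')(o, K) = Mul(Pow(Add(5, o), -1), Add(K, o)) (Function('b')(o, K) = Mul(Add(K, o), Pow(Add(5, o), -1)) = Mul(Pow(Add(5, o), -1), Add(K, o)))
Function('C')(j) = Mul(2, j)
Function('R')(N, k) = Mul(2, N, k) (Function('R')(N, k) = Mul(Mul(2, N), k) = Mul(2, N, k))
Add(Add(18039, Pow(Add(Function('R')(-8, Function('b')(6, 5)), 16), 2)), -5338) = Add(Add(18039, Pow(Add(Mul(2, -8, Mul(Pow(Add(5, 6), -1), Add(5, 6))), 16), 2)), -5338) = Add(Add(18039, Pow(Add(Mul(2, -8, Mul(Pow(11, -1), 11)), 16), 2)), -5338) = Add(Add(18039, Pow(Add(Mul(2, -8, Mul(Rational(1, 11), 11)), 16), 2)), -5338) = Add(Add(18039, Pow(Add(Mul(2, -8, 1), 16), 2)), -5338) = Add(Add(18039, Pow(Add(-16, 16), 2)), -5338) = Add(Add(18039, Pow(0, 2)), -5338) = Add(Add(18039, 0), -5338) = Add(18039, -5338) = 12701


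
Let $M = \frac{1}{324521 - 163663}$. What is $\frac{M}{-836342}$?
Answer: $- \frac{1}{134532301436} \approx -7.4332 \cdot 10^{-12}$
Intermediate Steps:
$M = \frac{1}{160858} \approx 6.2167 \cdot 10^{-6}$
$\frac{M}{-836342} = \frac{1}{160858 \left(-836342\right)} = \frac{1}{160858} \left(- \frac{1}{836342}\right) = - \frac{1}{134532301436}$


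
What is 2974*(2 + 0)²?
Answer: 11896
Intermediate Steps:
2974*(2 + 0)² = 2974*2² = 2974*4 = 11896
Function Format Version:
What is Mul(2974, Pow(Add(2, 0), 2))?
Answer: 11896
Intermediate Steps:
Mul(2974, Pow(Add(2, 0), 2)) = Mul(2974, Pow(2, 2)) = Mul(2974, 4) = 11896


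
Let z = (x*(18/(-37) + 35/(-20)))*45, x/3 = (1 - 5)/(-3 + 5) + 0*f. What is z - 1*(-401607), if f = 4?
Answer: 29763603/74 ≈ 4.0221e+5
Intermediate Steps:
x = -6 (x = 3*((1 - 5)/(-3 + 5) + 0*4) = 3*(-4/2 + 0) = 3*(-4*½ + 0) = 3*(-2 + 0) = 3*(-2) = -6)
z = 44685/74 (z = -6*(18/(-37) + 35/(-20))*45 = -6*(18*(-1/37) + 35*(-1/20))*45 = -6*(-18/37 - 7/4)*45 = -6*(-331/148)*45 = (993/74)*45 = 44685/74 ≈ 603.85)
z - 1*(-401607) = 44685/74 - 1*(-401607) = 44685/74 + 401607 = 29763603/74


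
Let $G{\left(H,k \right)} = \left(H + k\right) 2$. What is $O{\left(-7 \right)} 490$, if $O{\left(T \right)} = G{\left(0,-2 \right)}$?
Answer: $-1960$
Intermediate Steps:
$G{\left(H,k \right)} = 2 H + 2 k$
$O{\left(T \right)} = -4$ ($O{\left(T \right)} = 2 \cdot 0 + 2 \left(-2\right) = 0 - 4 = -4$)
$O{\left(-7 \right)} 490 = \left(-4\right) 490 = -1960$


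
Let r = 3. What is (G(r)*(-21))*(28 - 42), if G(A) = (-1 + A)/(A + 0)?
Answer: 196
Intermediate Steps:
G(A) = (-1 + A)/A
(G(r)*(-21))*(28 - 42) = (((-1 + 3)/3)*(-21))*(28 - 42) = (((1/3)*2)*(-21))*(-14) = ((2/3)*(-21))*(-14) = -14*(-14) = 196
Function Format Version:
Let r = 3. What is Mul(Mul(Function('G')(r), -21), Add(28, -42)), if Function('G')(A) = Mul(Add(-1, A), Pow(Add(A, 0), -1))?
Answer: 196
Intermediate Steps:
Function('G')(A) = Mul(Pow(A, -1), Add(-1, A)) (Function('G')(A) = Mul(Add(-1, A), Pow(A, -1)) = Mul(Pow(A, -1), Add(-1, A)))
Mul(Mul(Function('G')(r), -21), Add(28, -42)) = Mul(Mul(Mul(Pow(3, -1), Add(-1, 3)), -21), Add(28, -42)) = Mul(Mul(Mul(Rational(1, 3), 2), -21), -14) = Mul(Mul(Rational(2, 3), -21), -14) = Mul(-14, -14) = 196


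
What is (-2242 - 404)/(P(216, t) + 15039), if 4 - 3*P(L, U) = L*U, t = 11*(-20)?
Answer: -7938/92641 ≈ -0.085686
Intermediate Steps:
t = -220
P(L, U) = 4/3 - L*U/3
(-2242 - 404)/(P(216, t) + 15039) = (-2242 - 404)/((4/3 - ⅓*216*(-220)) + 15039) = -2646/((4/3 + 15840) + 15039) = -2646/(47524/3 + 15039) = -2646/92641/3 = -2646*3/92641 = -7938/92641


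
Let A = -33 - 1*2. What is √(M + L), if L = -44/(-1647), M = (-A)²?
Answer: √369224277/549 ≈ 35.000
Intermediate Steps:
A = -35 (A = -33 - 2 = -35)
M = 1225 (M = (-1*(-35))² = 35² = 1225)
L = 44/1647 (L = -44*(-1/1647) = 44/1647 ≈ 0.026715)
√(M + L) = √(1225 + 44/1647) = √(2017619/1647) = √369224277/549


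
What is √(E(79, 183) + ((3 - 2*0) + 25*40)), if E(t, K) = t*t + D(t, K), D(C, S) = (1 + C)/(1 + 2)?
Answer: 2*√16359/3 ≈ 85.268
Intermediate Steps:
D(C, S) = ⅓ + C/3 (D(C, S) = (1 + C)/3 = (1 + C)*(⅓) = ⅓ + C/3)
E(t, K) = ⅓ + t² + t/3 (E(t, K) = t*t + (⅓ + t/3) = t² + (⅓ + t/3) = ⅓ + t² + t/3)
√(E(79, 183) + ((3 - 2*0) + 25*40)) = √((⅓ + 79² + (⅓)*79) + ((3 - 2*0) + 25*40)) = √((⅓ + 6241 + 79/3) + ((3 + 0) + 1000)) = √(18803/3 + (3 + 1000)) = √(18803/3 + 1003) = √(21812/3) = 2*√16359/3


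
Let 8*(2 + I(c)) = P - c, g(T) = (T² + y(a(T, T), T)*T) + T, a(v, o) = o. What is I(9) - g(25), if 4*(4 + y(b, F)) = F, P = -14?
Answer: -5689/8 ≈ -711.13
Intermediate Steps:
y(b, F) = -4 + F/4
g(T) = T + T² + T*(-4 + T/4) (g(T) = (T² + (-4 + T/4)*T) + T = (T² + T*(-4 + T/4)) + T = T + T² + T*(-4 + T/4))
I(c) = -15/4 - c/8 (I(c) = -2 + (-14 - c)/8 = -2 + (-7/4 - c/8) = -15/4 - c/8)
I(9) - g(25) = (-15/4 - ⅛*9) - 25*(-12 + 5*25)/4 = (-15/4 - 9/8) - 25*(-12 + 125)/4 = -39/8 - 25*113/4 = -39/8 - 1*2825/4 = -39/8 - 2825/4 = -5689/8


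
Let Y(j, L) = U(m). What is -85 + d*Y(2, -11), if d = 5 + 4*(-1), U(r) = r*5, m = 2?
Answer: -75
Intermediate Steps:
U(r) = 5*r
Y(j, L) = 10 (Y(j, L) = 5*2 = 10)
d = 1 (d = 5 - 4 = 1)
-85 + d*Y(2, -11) = -85 + 1*10 = -85 + 10 = -75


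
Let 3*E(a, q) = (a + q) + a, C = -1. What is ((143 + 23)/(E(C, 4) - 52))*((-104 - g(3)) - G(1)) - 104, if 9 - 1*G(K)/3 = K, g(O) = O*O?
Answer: 26105/77 ≈ 339.03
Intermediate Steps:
g(O) = O²
E(a, q) = q/3 + 2*a/3 (E(a, q) = ((a + q) + a)/3 = (q + 2*a)/3 = q/3 + 2*a/3)
G(K) = 27 - 3*K
((143 + 23)/(E(C, 4) - 52))*((-104 - g(3)) - G(1)) - 104 = ((143 + 23)/(((⅓)*4 + (⅔)*(-1)) - 52))*((-104 - 1*3²) - (27 - 3*1)) - 104 = (166/((4/3 - ⅔) - 52))*((-104 - 1*9) - (27 - 3)) - 104 = (166/(⅔ - 52))*((-104 - 9) - 1*24) - 104 = (166/(-154/3))*(-113 - 24) - 104 = (166*(-3/154))*(-137) - 104 = -249/77*(-137) - 104 = 34113/77 - 104 = 26105/77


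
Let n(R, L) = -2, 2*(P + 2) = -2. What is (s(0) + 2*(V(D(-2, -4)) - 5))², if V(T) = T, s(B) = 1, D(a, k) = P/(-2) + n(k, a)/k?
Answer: 25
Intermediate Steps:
P = -3 (P = -2 + (½)*(-2) = -2 - 1 = -3)
D(a, k) = 3/2 - 2/k (D(a, k) = -3/(-2) - 2/k = -3*(-½) - 2/k = 3/2 - 2/k)
(s(0) + 2*(V(D(-2, -4)) - 5))² = (1 + 2*((3/2 - 2/(-4)) - 5))² = (1 + 2*((3/2 - 2*(-¼)) - 5))² = (1 + 2*((3/2 + ½) - 5))² = (1 + 2*(2 - 5))² = (1 + 2*(-3))² = (1 - 6)² = (-5)² = 25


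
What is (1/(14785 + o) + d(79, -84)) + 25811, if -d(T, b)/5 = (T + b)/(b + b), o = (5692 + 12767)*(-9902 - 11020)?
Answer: 1674581733891931/64878981384 ≈ 25811.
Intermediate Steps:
o = -386199198 (o = 18459*(-20922) = -386199198)
d(T, b) = -5*(T + b)/(2*b) (d(T, b) = -5*(T + b)/(b + b) = -5*(T + b)/(2*b))
(1/(14785 + o) + d(79, -84)) + 25811 = (1/(14785 - 386199198) + (5/2)*(-1*79 - 1*(-84))/(-84)) + 25811 = (1/(-386184413) + (5/2)*(-1/84)*(-79 + 84)) + 25811 = (-1/386184413 + (5/2)*(-1/84)*5) + 25811 = (-1/386184413 - 25/168) + 25811 = -9654610493/64878981384 + 25811 = 1674581733891931/64878981384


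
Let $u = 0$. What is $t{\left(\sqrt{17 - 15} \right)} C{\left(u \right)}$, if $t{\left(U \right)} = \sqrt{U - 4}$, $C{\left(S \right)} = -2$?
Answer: $- 2 i \sqrt{4 - \sqrt{2}} \approx - 3.2161 i$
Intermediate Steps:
$t{\left(U \right)} = \sqrt{-4 + U}$
$t{\left(\sqrt{17 - 15} \right)} C{\left(u \right)} = \sqrt{-4 + \sqrt{17 - 15}} \left(-2\right) = \sqrt{-4 + \sqrt{2}} \left(-2\right) = - 2 \sqrt{-4 + \sqrt{2}}$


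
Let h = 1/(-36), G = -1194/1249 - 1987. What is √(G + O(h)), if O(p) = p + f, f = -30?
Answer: I*√113330039629/7494 ≈ 44.922*I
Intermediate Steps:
G = -2482957/1249 (G = -1194*1/1249 - 1987 = -1194/1249 - 1987 = -2482957/1249 ≈ -1988.0)
h = -1/36 ≈ -0.027778
O(p) = -30 + p (O(p) = p - 30 = -30 + p)
√(G + O(h)) = √(-2482957/1249 + (-30 - 1/36)) = √(-2482957/1249 - 1081/36) = √(-90736621/44964) = I*√113330039629/7494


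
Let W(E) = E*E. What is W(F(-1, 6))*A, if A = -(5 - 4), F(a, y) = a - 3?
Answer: -16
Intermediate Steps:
F(a, y) = -3 + a
W(E) = E²
A = -1 (A = -1*1 = -1)
W(F(-1, 6))*A = (-3 - 1)²*(-1) = (-4)²*(-1) = 16*(-1) = -16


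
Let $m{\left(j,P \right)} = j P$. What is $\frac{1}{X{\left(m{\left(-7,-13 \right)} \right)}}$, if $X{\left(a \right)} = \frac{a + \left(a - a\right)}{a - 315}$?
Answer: $- \frac{32}{13} \approx -2.4615$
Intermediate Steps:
$m{\left(j,P \right)} = P j$
$X{\left(a \right)} = \frac{a}{-315 + a}$ ($X{\left(a \right)} = \frac{a + 0}{-315 + a} = \frac{a}{-315 + a}$)
$\frac{1}{X{\left(m{\left(-7,-13 \right)} \right)}} = \frac{1}{\left(-13\right) \left(-7\right) \frac{1}{-315 - -91}} = \frac{1}{91 \frac{1}{-315 + 91}} = \frac{1}{91 \frac{1}{-224}} = \frac{1}{91 \left(- \frac{1}{224}\right)} = \frac{1}{- \frac{13}{32}} = - \frac{32}{13}$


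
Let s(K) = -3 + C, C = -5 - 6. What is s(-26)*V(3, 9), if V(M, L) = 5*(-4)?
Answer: 280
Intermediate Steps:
V(M, L) = -20
C = -11
s(K) = -14 (s(K) = -3 - 11 = -14)
s(-26)*V(3, 9) = -14*(-20) = 280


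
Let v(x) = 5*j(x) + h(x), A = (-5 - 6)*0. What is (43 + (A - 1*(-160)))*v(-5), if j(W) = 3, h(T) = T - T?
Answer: 3045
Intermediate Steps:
h(T) = 0
A = 0 (A = -11*0 = 0)
v(x) = 15 (v(x) = 5*3 + 0 = 15 + 0 = 15)
(43 + (A - 1*(-160)))*v(-5) = (43 + (0 - 1*(-160)))*15 = (43 + (0 + 160))*15 = (43 + 160)*15 = 203*15 = 3045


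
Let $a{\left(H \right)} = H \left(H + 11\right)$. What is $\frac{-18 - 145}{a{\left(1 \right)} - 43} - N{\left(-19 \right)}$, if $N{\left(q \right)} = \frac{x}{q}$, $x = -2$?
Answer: $\frac{3035}{589} \approx 5.1528$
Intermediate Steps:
$a{\left(H \right)} = H \left(11 + H\right)$
$N{\left(q \right)} = - \frac{2}{q}$ ($N{\left(q \right)} = \frac{1}{q} \left(-2\right) = - \frac{2}{q}$)
$\frac{-18 - 145}{a{\left(1 \right)} - 43} - N{\left(-19 \right)} = \frac{-18 - 145}{1 \left(11 + 1\right) - 43} - - \frac{2}{-19} = - \frac{163}{1 \cdot 12 - 43} - \left(-2\right) \left(- \frac{1}{19}\right) = - \frac{163}{12 - 43} - \frac{2}{19} = - \frac{163}{-31} - \frac{2}{19} = \left(-163\right) \left(- \frac{1}{31}\right) - \frac{2}{19} = \frac{163}{31} - \frac{2}{19} = \frac{3035}{589}$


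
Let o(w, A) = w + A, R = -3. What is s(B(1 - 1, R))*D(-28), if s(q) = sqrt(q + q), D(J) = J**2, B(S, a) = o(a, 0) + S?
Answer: 784*I*sqrt(6) ≈ 1920.4*I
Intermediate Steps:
o(w, A) = A + w
B(S, a) = S + a (B(S, a) = (0 + a) + S = a + S = S + a)
s(q) = sqrt(2)*sqrt(q) (s(q) = sqrt(2*q) = sqrt(2)*sqrt(q))
s(B(1 - 1, R))*D(-28) = (sqrt(2)*sqrt((1 - 1) - 3))*(-28)**2 = (sqrt(2)*sqrt(0 - 3))*784 = (sqrt(2)*sqrt(-3))*784 = (sqrt(2)*(I*sqrt(3)))*784 = (I*sqrt(6))*784 = 784*I*sqrt(6)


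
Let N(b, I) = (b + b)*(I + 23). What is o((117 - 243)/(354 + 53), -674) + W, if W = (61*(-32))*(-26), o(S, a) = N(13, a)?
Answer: 33826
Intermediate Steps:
N(b, I) = 2*b*(23 + I) (N(b, I) = (2*b)*(23 + I) = 2*b*(23 + I))
o(S, a) = 598 + 26*a (o(S, a) = 2*13*(23 + a) = 598 + 26*a)
W = 50752 (W = -1952*(-26) = 50752)
o((117 - 243)/(354 + 53), -674) + W = (598 + 26*(-674)) + 50752 = (598 - 17524) + 50752 = -16926 + 50752 = 33826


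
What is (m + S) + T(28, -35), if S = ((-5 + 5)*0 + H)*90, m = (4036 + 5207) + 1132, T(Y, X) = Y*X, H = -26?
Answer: 7055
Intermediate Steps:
T(Y, X) = X*Y
m = 10375 (m = 9243 + 1132 = 10375)
S = -2340 (S = ((-5 + 5)*0 - 26)*90 = (0*0 - 26)*90 = (0 - 26)*90 = -26*90 = -2340)
(m + S) + T(28, -35) = (10375 - 2340) - 35*28 = 8035 - 980 = 7055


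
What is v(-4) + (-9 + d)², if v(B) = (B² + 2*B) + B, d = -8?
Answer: 293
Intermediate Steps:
v(B) = B² + 3*B
v(-4) + (-9 + d)² = -4*(3 - 4) + (-9 - 8)² = -4*(-1) + (-17)² = 4 + 289 = 293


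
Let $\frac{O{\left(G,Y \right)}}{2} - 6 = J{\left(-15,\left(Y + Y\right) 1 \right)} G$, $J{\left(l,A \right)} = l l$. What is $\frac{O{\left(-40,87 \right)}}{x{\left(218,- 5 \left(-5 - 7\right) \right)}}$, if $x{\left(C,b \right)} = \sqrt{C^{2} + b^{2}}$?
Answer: $- \frac{8994 \sqrt{12781}}{12781} \approx -79.556$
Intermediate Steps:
$J{\left(l,A \right)} = l^{2}$
$O{\left(G,Y \right)} = 12 + 450 G$ ($O{\left(G,Y \right)} = 12 + 2 \left(-15\right)^{2} G = 12 + 2 \cdot 225 G = 12 + 450 G$)
$\frac{O{\left(-40,87 \right)}}{x{\left(218,- 5 \left(-5 - 7\right) \right)}} = \frac{12 + 450 \left(-40\right)}{\sqrt{218^{2} + \left(- 5 \left(-5 - 7\right)\right)^{2}}} = \frac{12 - 18000}{\sqrt{47524 + \left(\left(-5\right) \left(-12\right)\right)^{2}}} = - \frac{17988}{\sqrt{47524 + 60^{2}}} = - \frac{17988}{\sqrt{47524 + 3600}} = - \frac{17988}{\sqrt{51124}} = - \frac{17988}{2 \sqrt{12781}} = - 17988 \frac{\sqrt{12781}}{25562} = - \frac{8994 \sqrt{12781}}{12781}$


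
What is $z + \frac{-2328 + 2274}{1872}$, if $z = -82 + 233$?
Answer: $\frac{15701}{104} \approx 150.97$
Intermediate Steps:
$z = 151$
$z + \frac{-2328 + 2274}{1872} = 151 + \frac{-2328 + 2274}{1872} = 151 - \frac{3}{104} = \frac{15701}{104}$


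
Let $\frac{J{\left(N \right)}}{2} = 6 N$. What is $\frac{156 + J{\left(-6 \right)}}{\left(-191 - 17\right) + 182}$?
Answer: $- \frac{42}{13} \approx -3.2308$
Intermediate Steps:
$J{\left(N \right)} = 12 N$ ($J{\left(N \right)} = 2 \cdot 6 N = 12 N$)
$\frac{156 + J{\left(-6 \right)}}{\left(-191 - 17\right) + 182} = \frac{156 + 12 \left(-6\right)}{\left(-191 - 17\right) + 182} = \frac{156 - 72}{\left(-191 - 17\right) + 182} = \frac{84}{-208 + 182} = \frac{84}{-26} = 84 \left(- \frac{1}{26}\right) = - \frac{42}{13}$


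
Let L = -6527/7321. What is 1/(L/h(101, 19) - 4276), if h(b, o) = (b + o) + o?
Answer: -1017619/4351345371 ≈ -0.00023386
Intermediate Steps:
L = -6527/7321 (L = -6527*1/7321 = -6527/7321 ≈ -0.89154)
h(b, o) = b + 2*o
1/(L/h(101, 19) - 4276) = 1/(-6527/(7321*(101 + 2*19)) - 4276) = 1/(-6527/(7321*(101 + 38)) - 4276) = 1/(-6527/7321/139 - 4276) = 1/(-6527/7321*1/139 - 4276) = 1/(-6527/1017619 - 4276) = 1/(-4351345371/1017619) = -1017619/4351345371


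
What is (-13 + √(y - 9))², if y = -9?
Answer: 151 - 78*I*√2 ≈ 151.0 - 110.31*I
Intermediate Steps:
(-13 + √(y - 9))² = (-13 + √(-9 - 9))² = (-13 + √(-18))² = (-13 + 3*I*√2)²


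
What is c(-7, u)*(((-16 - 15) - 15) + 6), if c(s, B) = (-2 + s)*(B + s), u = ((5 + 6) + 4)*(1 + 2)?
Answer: 13680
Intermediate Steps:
u = 45 (u = (11 + 4)*3 = 15*3 = 45)
c(-7, u)*(((-16 - 15) - 15) + 6) = ((-7)² - 2*45 - 2*(-7) + 45*(-7))*(((-16 - 15) - 15) + 6) = (49 - 90 + 14 - 315)*((-31 - 15) + 6) = -342*(-46 + 6) = -342*(-40) = 13680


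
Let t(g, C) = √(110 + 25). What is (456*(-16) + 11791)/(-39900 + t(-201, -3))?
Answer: -11956700/106133991 - 899*√15/106133991 ≈ -0.11269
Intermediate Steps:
t(g, C) = 3*√15 (t(g, C) = √135 = 3*√15)
(456*(-16) + 11791)/(-39900 + t(-201, -3)) = (456*(-16) + 11791)/(-39900 + 3*√15) = (-7296 + 11791)/(-39900 + 3*√15) = 4495/(-39900 + 3*√15)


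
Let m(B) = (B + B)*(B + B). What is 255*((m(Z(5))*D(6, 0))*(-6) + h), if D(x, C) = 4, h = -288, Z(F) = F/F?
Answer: -97920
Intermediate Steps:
Z(F) = 1
m(B) = 4*B² (m(B) = (2*B)*(2*B) = 4*B²)
255*((m(Z(5))*D(6, 0))*(-6) + h) = 255*(((4*1²)*4)*(-6) - 288) = 255*(((4*1)*4)*(-6) - 288) = 255*((4*4)*(-6) - 288) = 255*(16*(-6) - 288) = 255*(-96 - 288) = 255*(-384) = -97920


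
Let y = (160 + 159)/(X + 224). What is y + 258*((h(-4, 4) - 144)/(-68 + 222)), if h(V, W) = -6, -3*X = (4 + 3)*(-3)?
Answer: -57731/231 ≈ -249.92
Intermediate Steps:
X = 7 (X = -(4 + 3)*(-3)/3 = -7*(-3)/3 = -⅓*(-21) = 7)
y = 29/21 (y = (160 + 159)/(7 + 224) = 319/231 = 319*(1/231) = 29/21 ≈ 1.3810)
y + 258*((h(-4, 4) - 144)/(-68 + 222)) = 29/21 + 258*((-6 - 144)/(-68 + 222)) = 29/21 + 258*(-150/154) = 29/21 + 258*(-150*1/154) = 29/21 + 258*(-75/77) = 29/21 - 19350/77 = -57731/231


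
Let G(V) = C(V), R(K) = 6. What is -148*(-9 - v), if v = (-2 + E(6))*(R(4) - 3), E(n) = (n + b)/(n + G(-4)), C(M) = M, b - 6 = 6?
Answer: 4440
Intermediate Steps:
b = 12 (b = 6 + 6 = 12)
G(V) = V
E(n) = (12 + n)/(-4 + n) (E(n) = (n + 12)/(n - 4) = (12 + n)/(-4 + n))
v = 21 (v = (-2 + (12 + 6)/(-4 + 6))*(6 - 3) = (-2 + 18/2)*3 = (-2 + (½)*18)*3 = (-2 + 9)*3 = 7*3 = 21)
-148*(-9 - v) = -148*(-9 - 1*21) = -148*(-9 - 21) = -148*(-30) = 4440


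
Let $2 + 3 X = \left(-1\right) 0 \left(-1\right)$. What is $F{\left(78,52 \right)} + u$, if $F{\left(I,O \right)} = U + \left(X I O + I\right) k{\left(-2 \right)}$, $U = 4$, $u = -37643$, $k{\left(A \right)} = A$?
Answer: $-32387$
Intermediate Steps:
$X = - \frac{2}{3}$ ($X = - \frac{2}{3} + \frac{\left(-1\right) 0 \left(-1\right)}{3} = - \frac{2}{3} + \frac{0 \left(-1\right)}{3} = - \frac{2}{3} + \frac{1}{3} \cdot 0 = - \frac{2}{3} + 0 = - \frac{2}{3} \approx -0.66667$)
$F{\left(I,O \right)} = 4 - 2 I + \frac{4 I O}{3}$ ($F{\left(I,O \right)} = 4 + \left(- \frac{2 I}{3} O + I\right) \left(-2\right) = 4 + \left(- \frac{2 I O}{3} + I\right) \left(-2\right) = 4 + \left(I - \frac{2 I O}{3}\right) \left(-2\right) = 4 + \left(- 2 I + \frac{4 I O}{3}\right) = 4 - 2 I + \frac{4 I O}{3}$)
$F{\left(78,52 \right)} + u = \left(4 - 156 + \frac{4}{3} \cdot 78 \cdot 52\right) - 37643 = \left(4 - 156 + 5408\right) - 37643 = 5256 - 37643 = -32387$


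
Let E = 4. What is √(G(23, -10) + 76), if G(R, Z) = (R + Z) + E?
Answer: √93 ≈ 9.6436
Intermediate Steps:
G(R, Z) = 4 + R + Z (G(R, Z) = (R + Z) + 4 = 4 + R + Z)
√(G(23, -10) + 76) = √((4 + 23 - 10) + 76) = √(17 + 76) = √93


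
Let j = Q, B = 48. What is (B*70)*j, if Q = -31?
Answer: -104160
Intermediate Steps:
j = -31
(B*70)*j = (48*70)*(-31) = 3360*(-31) = -104160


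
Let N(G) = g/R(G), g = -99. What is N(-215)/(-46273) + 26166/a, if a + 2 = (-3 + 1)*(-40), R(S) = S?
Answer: 43386257608/129333035 ≈ 335.46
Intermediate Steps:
N(G) = -99/G
a = 78 (a = -2 + (-3 + 1)*(-40) = -2 - 2*(-40) = -2 + 80 = 78)
N(-215)/(-46273) + 26166/a = -99/(-215)/(-46273) + 26166/78 = -99*(-1/215)*(-1/46273) + 26166*(1/78) = (99/215)*(-1/46273) + 4361/13 = -99/9948695 + 4361/13 = 43386257608/129333035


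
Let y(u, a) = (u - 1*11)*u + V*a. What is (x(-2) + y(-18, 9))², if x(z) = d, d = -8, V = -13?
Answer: 157609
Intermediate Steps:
x(z) = -8
y(u, a) = -13*a + u*(-11 + u) (y(u, a) = (u - 1*11)*u - 13*a = (u - 11)*u - 13*a = (-11 + u)*u - 13*a = u*(-11 + u) - 13*a = -13*a + u*(-11 + u))
(x(-2) + y(-18, 9))² = (-8 + ((-18)² - 13*9 - 11*(-18)))² = (-8 + (324 - 117 + 198))² = (-8 + 405)² = 397² = 157609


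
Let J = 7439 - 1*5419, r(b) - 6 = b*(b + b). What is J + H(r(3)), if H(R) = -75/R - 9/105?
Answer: 564701/280 ≈ 2016.8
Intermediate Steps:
r(b) = 6 + 2*b² (r(b) = 6 + b*(b + b) = 6 + b*(2*b) = 6 + 2*b²)
H(R) = -3/35 - 75/R (H(R) = -75/R - 9*1/105 = -75/R - 3/35 = -3/35 - 75/R)
J = 2020 (J = 7439 - 5419 = 2020)
J + H(r(3)) = 2020 + (-3/35 - 75/(6 + 2*3²)) = 2020 + (-3/35 - 75/(6 + 2*9)) = 2020 + (-3/35 - 75/(6 + 18)) = 2020 + (-3/35 - 75/24) = 2020 + (-3/35 - 75*1/24) = 2020 + (-3/35 - 25/8) = 2020 - 899/280 = 564701/280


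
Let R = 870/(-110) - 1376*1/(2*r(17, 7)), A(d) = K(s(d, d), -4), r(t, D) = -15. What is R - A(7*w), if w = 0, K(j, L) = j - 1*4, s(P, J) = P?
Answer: 6923/165 ≈ 41.958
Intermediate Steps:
K(j, L) = -4 + j (K(j, L) = j - 4 = -4 + j)
A(d) = -4 + d
R = 6263/165 (R = 870/(-110) - 1376/(2*(-15)) = 870*(-1/110) - 1376/(-30) = -87/11 - 1376*(-1/30) = -87/11 + 688/15 = 6263/165 ≈ 37.958)
R - A(7*w) = 6263/165 - (-4 + 7*0) = 6263/165 - (-4 + 0) = 6263/165 - 1*(-4) = 6263/165 + 4 = 6923/165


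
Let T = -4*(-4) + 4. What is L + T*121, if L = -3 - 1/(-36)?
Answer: 87013/36 ≈ 2417.0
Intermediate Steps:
L = -107/36 (L = -3 - 1*(-1/36) = -3 + 1/36 = -107/36 ≈ -2.9722)
T = 20 (T = 16 + 4 = 20)
L + T*121 = -107/36 + 20*121 = -107/36 + 2420 = 87013/36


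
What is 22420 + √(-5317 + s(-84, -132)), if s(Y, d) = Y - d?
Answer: 22420 + I*√5269 ≈ 22420.0 + 72.588*I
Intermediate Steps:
22420 + √(-5317 + s(-84, -132)) = 22420 + √(-5317 + (-84 - 1*(-132))) = 22420 + √(-5317 + (-84 + 132)) = 22420 + √(-5317 + 48) = 22420 + √(-5269) = 22420 + I*√5269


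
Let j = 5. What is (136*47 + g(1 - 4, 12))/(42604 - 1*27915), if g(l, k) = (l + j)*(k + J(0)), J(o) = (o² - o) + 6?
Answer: 6428/14689 ≈ 0.43761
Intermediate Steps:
J(o) = 6 + o² - o
g(l, k) = (5 + l)*(6 + k) (g(l, k) = (l + 5)*(k + (6 + 0² - 1*0)) = (5 + l)*(k + (6 + 0 + 0)) = (5 + l)*(k + 6) = (5 + l)*(6 + k))
(136*47 + g(1 - 4, 12))/(42604 - 1*27915) = (136*47 + (30 + 5*12 + 6*(1 - 4) + 12*(1 - 4)))/(42604 - 1*27915) = (6392 + (30 + 60 + 6*(-3) + 12*(-3)))/(42604 - 27915) = (6392 + (30 + 60 - 18 - 36))/14689 = (6392 + 36)*(1/14689) = 6428*(1/14689) = 6428/14689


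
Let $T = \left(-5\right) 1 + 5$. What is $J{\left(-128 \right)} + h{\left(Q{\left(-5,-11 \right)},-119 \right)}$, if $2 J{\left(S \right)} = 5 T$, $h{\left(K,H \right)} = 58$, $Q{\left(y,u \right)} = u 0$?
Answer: $58$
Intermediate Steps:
$Q{\left(y,u \right)} = 0$
$T = 0$ ($T = -5 + 5 = 0$)
$J{\left(S \right)} = 0$ ($J{\left(S \right)} = \frac{5 \cdot 0}{2} = \frac{1}{2} \cdot 0 = 0$)
$J{\left(-128 \right)} + h{\left(Q{\left(-5,-11 \right)},-119 \right)} = 0 + 58 = 58$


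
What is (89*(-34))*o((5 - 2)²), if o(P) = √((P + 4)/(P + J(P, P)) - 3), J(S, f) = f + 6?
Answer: -1513*I*√354/6 ≈ -4744.5*I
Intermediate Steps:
J(S, f) = 6 + f
o(P) = √(-3 + (4 + P)/(6 + 2*P)) (o(P) = √((P + 4)/(P + (6 + P)) - 3) = √((4 + P)/(6 + 2*P) - 3) = √(-3 + (4 + P)/(6 + 2*P)))
(89*(-34))*o((5 - 2)²) = (89*(-34))*(√2*√((-14 - 5*(5 - 2)²)/(3 + (5 - 2)²))/2) = -1513*√2*√((-14 - 5*3²)/(3 + 3²)) = -1513*√2*√((-14 - 5*9)/(3 + 9)) = -1513*√2*√((-14 - 45)/12) = -1513*√2*√((1/12)*(-59)) = -1513*√2*√(-59/12) = -1513*√2*I*√177/6 = -1513*I*√354/6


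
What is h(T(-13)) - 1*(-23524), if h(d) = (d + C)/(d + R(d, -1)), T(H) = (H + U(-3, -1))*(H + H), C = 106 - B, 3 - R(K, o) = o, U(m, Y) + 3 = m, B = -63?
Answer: 3905205/166 ≈ 23525.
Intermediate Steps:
U(m, Y) = -3 + m
R(K, o) = 3 - o
C = 169 (C = 106 - 1*(-63) = 106 + 63 = 169)
T(H) = 2*H*(-6 + H) (T(H) = (H + (-3 - 3))*(H + H) = (H - 6)*(2*H) = (-6 + H)*(2*H) = 2*H*(-6 + H))
h(d) = (169 + d)/(4 + d) (h(d) = (d + 169)/(d + (3 - 1*(-1))) = (169 + d)/(d + (3 + 1)) = (169 + d)/(d + 4) = (169 + d)/(4 + d))
h(T(-13)) - 1*(-23524) = (169 + 2*(-13)*(-6 - 13))/(4 + 2*(-13)*(-6 - 13)) - 1*(-23524) = (169 + 2*(-13)*(-19))/(4 + 2*(-13)*(-19)) + 23524 = (169 + 494)/(4 + 494) + 23524 = 663/498 + 23524 = (1/498)*663 + 23524 = 221/166 + 23524 = 3905205/166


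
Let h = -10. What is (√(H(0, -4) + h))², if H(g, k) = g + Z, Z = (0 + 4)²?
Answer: 6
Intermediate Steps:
Z = 16 (Z = 4² = 16)
H(g, k) = 16 + g (H(g, k) = g + 16 = 16 + g)
(√(H(0, -4) + h))² = (√((16 + 0) - 10))² = (√(16 - 10))² = (√6)² = 6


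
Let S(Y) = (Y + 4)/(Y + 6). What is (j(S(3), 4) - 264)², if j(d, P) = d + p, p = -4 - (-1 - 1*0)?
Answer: 5740816/81 ≈ 70874.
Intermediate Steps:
S(Y) = (4 + Y)/(6 + Y)
p = -3 (p = -4 - (-1 + 0) = -4 - 1*(-1) = -4 + 1 = -3)
j(d, P) = -3 + d (j(d, P) = d - 3 = -3 + d)
(j(S(3), 4) - 264)² = ((-3 + (4 + 3)/(6 + 3)) - 264)² = ((-3 + 7/9) - 264)² = (-20/9 - 264)² = (-2396/9)² = 5740816/81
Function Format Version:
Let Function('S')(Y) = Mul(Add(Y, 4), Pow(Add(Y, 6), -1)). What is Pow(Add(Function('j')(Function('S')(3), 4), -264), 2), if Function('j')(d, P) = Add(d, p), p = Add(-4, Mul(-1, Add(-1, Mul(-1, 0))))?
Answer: Rational(5740816, 81) ≈ 70874.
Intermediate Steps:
Function('S')(Y) = Mul(Pow(Add(6, Y), -1), Add(4, Y)) (Function('S')(Y) = Mul(Add(4, Y), Pow(Add(6, Y), -1)) = Mul(Pow(Add(6, Y), -1), Add(4, Y)))
p = -3 (p = Add(-4, Mul(-1, Add(-1, 0))) = Add(-4, Mul(-1, -1)) = Add(-4, 1) = -3)
Function('j')(d, P) = Add(-3, d) (Function('j')(d, P) = Add(d, -3) = Add(-3, d))
Pow(Add(Function('j')(Function('S')(3), 4), -264), 2) = Pow(Add(Add(-3, Mul(Pow(Add(6, 3), -1), Add(4, 3))), -264), 2) = Pow(Add(Add(-3, Mul(Pow(9, -1), 7)), -264), 2) = Pow(Add(Add(-3, Mul(Rational(1, 9), 7)), -264), 2) = Pow(Add(Add(-3, Rational(7, 9)), -264), 2) = Pow(Add(Rational(-20, 9), -264), 2) = Pow(Rational(-2396, 9), 2) = Rational(5740816, 81)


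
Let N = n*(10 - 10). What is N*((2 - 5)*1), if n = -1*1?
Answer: 0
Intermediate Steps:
n = -1
N = 0 (N = -(10 - 10) = -1*0 = 0)
N*((2 - 5)*1) = 0*((2 - 5)*1) = 0*(-3*1) = 0*(-3) = 0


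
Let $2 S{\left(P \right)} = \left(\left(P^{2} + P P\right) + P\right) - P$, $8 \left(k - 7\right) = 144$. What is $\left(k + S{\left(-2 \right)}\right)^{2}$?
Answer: $841$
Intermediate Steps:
$k = 25$ ($k = 7 + \frac{1}{8} \cdot 144 = 7 + 18 = 25$)
$S{\left(P \right)} = P^{2}$ ($S{\left(P \right)} = \frac{\left(\left(P^{2} + P P\right) + P\right) - P}{2} = \frac{\left(\left(P^{2} + P^{2}\right) + P\right) - P}{2} = \frac{\left(2 P^{2} + P\right) - P}{2} = \frac{\left(P + 2 P^{2}\right) - P}{2} = \frac{2 P^{2}}{2} = P^{2}$)
$\left(k + S{\left(-2 \right)}\right)^{2} = \left(25 + \left(-2\right)^{2}\right)^{2} = \left(25 + 4\right)^{2} = 29^{2} = 841$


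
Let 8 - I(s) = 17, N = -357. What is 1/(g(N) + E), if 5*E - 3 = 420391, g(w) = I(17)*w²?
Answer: -5/5314811 ≈ -9.4077e-7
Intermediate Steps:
I(s) = -9 (I(s) = 8 - 1*17 = 8 - 17 = -9)
g(w) = -9*w²
E = 420394/5 (E = ⅗ + (⅕)*420391 = ⅗ + 420391/5 = 420394/5 ≈ 84079.)
1/(g(N) + E) = 1/(-9*(-357)² + 420394/5) = 1/(-9*127449 + 420394/5) = 1/(-1147041 + 420394/5) = 1/(-5314811/5) = -5/5314811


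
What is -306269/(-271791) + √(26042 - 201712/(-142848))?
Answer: 306269/271791 + √14415966146/744 ≈ 162.51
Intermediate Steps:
-306269/(-271791) + √(26042 - 201712/(-142848)) = -306269*(-1/271791) + √(26042 - 201712*(-1/142848)) = 306269/271791 + √(26042 + 12607/8928) = 306269/271791 + √(232515583/8928) = 306269/271791 + √14415966146/744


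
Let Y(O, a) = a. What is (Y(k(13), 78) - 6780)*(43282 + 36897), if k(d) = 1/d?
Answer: -537359658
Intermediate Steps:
(Y(k(13), 78) - 6780)*(43282 + 36897) = (78 - 6780)*(43282 + 36897) = -6702*80179 = -537359658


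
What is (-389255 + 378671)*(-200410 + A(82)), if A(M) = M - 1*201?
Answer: 2122398936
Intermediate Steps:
A(M) = -201 + M (A(M) = M - 201 = -201 + M)
(-389255 + 378671)*(-200410 + A(82)) = (-389255 + 378671)*(-200410 + (-201 + 82)) = -10584*(-200410 - 119) = -10584*(-200529) = 2122398936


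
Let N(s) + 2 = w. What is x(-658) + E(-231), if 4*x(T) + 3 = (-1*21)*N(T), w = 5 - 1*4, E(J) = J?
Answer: -453/2 ≈ -226.50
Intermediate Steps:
w = 1 (w = 5 - 4 = 1)
N(s) = -1 (N(s) = -2 + 1 = -1)
x(T) = 9/2 (x(T) = -¾ + (-1*21*(-1))/4 = -¾ + (-21*(-1))/4 = -¾ + (¼)*21 = -¾ + 21/4 = 9/2)
x(-658) + E(-231) = 9/2 - 231 = -453/2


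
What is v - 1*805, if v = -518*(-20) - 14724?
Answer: -5169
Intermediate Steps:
v = -4364 (v = 10360 - 14724 = -4364)
v - 1*805 = -4364 - 1*805 = -4364 - 805 = -5169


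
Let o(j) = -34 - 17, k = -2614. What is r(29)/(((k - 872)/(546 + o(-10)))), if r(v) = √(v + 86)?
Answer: -165*√115/1162 ≈ -1.5227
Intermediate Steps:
o(j) = -51
r(v) = √(86 + v)
r(29)/(((k - 872)/(546 + o(-10)))) = √(86 + 29)/(((-2614 - 872)/(546 - 51))) = √115/((-3486/495)) = √115/((-3486*1/495)) = √115/(-1162/165) = √115*(-165/1162) = -165*√115/1162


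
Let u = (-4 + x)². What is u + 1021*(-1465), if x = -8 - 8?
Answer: -1495365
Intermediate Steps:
x = -16
u = 400 (u = (-4 - 16)² = (-20)² = 400)
u + 1021*(-1465) = 400 + 1021*(-1465) = 400 - 1495765 = -1495365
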